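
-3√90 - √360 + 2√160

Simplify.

-7*√10

3√90 = 9*√10; √360 = 6*√10; 2√160 = 8*√10
Combine: (-9 - 6 + 8)·√10 = -7*√10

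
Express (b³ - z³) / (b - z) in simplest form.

b² + b*z + z²

Apply the difference-of-cubes factorisation and cancel (b - z).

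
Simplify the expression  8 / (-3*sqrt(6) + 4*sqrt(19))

(12*sqrt(6) + 16*sqrt(19))/125

Multiply numerator and denominator by 3*sqrt(6) + 4*sqrt(19).
Denominator becomes 250; numerator becomes 24*sqrt(6) + 32*sqrt(19).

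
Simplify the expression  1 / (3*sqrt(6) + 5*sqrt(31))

Multiply numerator and denominator by -5*sqrt(31) + 3*sqrt(6).
Denominator becomes -721; numerator becomes -5*sqrt(31) + 3*sqrt(6).

(-3*sqrt(6) + 5*sqrt(31))/721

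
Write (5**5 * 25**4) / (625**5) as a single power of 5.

5**(-7)

5**5 = 5**5; 25**4 = 5**8; 625**5 = 5**20
Combine exponents: 5**(-7)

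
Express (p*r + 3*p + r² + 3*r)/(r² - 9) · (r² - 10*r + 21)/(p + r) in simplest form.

r - 7

Factor: p*r + 3*p + r² + 3*r = (r + 3)·(p + r);  r² - 9 = (r + 3)·(r - 3);  r² - 10*r + 21 = (r - 7)·(r - 3)
Cancel the common factors (p + r), (r - 3), (r + 3).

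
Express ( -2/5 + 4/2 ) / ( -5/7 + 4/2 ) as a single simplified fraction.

56/45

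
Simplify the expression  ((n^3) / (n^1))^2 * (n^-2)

n^2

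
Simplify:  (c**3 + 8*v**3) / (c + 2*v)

Factor as (a+b)(a**2-ab+b**2) with a=(2*v), b=c.

c**2 - 2*c*v + 4*v**2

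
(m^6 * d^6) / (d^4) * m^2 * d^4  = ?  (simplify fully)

d^6*m^8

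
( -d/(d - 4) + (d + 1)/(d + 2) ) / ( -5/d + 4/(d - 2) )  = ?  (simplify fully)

(5*d³ - 6*d² - 8*d)/(d³ - 12*d² + 12*d + 80)

Numerator: -d/(d - 4) + (d + 1)/(d + 2) = (-5*d - 4)/(d² - 2*d - 8)
Denominator: -5/d + 4/(d - 2) = (-d + 10)/(d² - 2*d)
Divide: ((-5*d - 4)/(d² - 2*d - 8)) · ((d² - 2*d)/(-d + 10)) = (5*d³ - 6*d² - 8*d)/(d³ - 12*d² + 12*d + 80)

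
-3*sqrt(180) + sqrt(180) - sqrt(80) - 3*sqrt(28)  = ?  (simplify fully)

3*sqrt(180) = 18*sqrt(5); sqrt(180) = 6*sqrt(5); sqrt(80) = 4*sqrt(5); 3*sqrt(28) = 6*sqrt(7)

-16*sqrt(5) - 6*sqrt(7)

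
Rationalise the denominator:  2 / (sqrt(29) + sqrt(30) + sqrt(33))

Group as (sqrt(29) + sqrt(33)) + sqrt(30); multiply by (sqrt(29) + sqrt(33)) - sqrt(30), then rationalise the remaining surd.

(-3*sqrt(3190) + 13*sqrt(33) + 16*sqrt(30) + 17*sqrt(29))/701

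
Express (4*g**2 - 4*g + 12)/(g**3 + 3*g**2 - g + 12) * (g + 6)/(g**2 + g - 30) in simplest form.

4/(g**2 - g - 20)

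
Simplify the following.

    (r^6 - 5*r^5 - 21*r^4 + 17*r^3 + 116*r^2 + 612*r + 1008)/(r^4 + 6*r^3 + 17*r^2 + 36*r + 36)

r^2 - 11*r + 28

Factor: r^6 - 5*r^5 - 21*r^4 + 17*r^3 + 116*r^2 + 612*r + 1008 = (r - 4)*(r^2 + r + 6)*(r + 2)*(r + 3)*(r - 7);  r^4 + 6*r^3 + 17*r^2 + 36*r + 36 = (r + 2)*(r + 3)*(r^2 + r + 6)
Cancel the common factors (r^2 + r + 6), (r + 2), (r + 3).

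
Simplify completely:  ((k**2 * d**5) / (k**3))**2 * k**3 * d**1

d**11*k

Inside the bracket: (k**-1) * d**5
Raise to the power 2: (k**-2) * d**10
Multiply by k**3 * d**1: add exponents.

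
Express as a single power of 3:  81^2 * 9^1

81^2 = 3^8; 9^1 = 3^2
Combine exponents: 3^10

3^10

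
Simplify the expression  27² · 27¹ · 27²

3^15

27² = 3^6; 27¹ = 3^3; 27² = 3^6
Combine exponents: 3^15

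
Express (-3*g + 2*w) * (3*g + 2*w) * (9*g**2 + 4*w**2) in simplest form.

Telescope via difference of squares: ((2*w)+(3*g))((2*w)-(3*g)) = -9*g**2 + 4*w**2, then repeat with the next factor.

-81*g**4 + 16*w**4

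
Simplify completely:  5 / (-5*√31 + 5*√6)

Multiply numerator and denominator by 5*√6 + 5*√31.
Denominator becomes -625; numerator becomes 25*√6 + 25*√31.

(-√31 - √6)/25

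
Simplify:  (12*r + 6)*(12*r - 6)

(12*r)^2 - (6)^2 = 144*r^2 - 36.

144*r^2 - 36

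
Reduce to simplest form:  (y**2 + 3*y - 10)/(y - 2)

Factor: y**2 + 3*y - 10 = (y - 2)*(y + 5)
Cancel the common factor (y - 2).

y + 5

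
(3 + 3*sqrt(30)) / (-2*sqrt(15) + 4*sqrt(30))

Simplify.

Multiply numerator and denominator by 2*sqrt(15) + 4*sqrt(30).
Denominator becomes 420; numerator becomes 6*sqrt(15) + 12*sqrt(30) + 90*sqrt(2) + 360.

(sqrt(15) + 2*sqrt(30) + 15*sqrt(2) + 60)/70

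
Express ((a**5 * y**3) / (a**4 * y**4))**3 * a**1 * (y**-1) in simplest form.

Inside the bracket: a**1 * (y**-1)
Raise to the power 3: a**3 * (y**-3)
Multiply by a**1 * (y**-1): add exponents.

a**4/y**4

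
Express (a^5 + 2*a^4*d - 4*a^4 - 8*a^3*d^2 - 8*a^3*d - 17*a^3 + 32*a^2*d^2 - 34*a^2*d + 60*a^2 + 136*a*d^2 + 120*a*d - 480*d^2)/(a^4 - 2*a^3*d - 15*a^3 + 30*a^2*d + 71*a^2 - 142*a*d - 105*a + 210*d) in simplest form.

Factor: a^5 + 2*a^4*d - 4*a^4 - 8*a^3*d^2 - 8*a^3*d - 17*a^3 + 32*a^2*d^2 - 34*a^2*d + 60*a^2 + 136*a*d^2 + 120*a*d - 480*d^2 = (a - 5)*(a - 2*d)*(a + 4)*(a + 4*d)*(a - 3);  a^4 - 2*a^3*d - 15*a^3 + 30*a^2*d + 71*a^2 - 142*a*d - 105*a + 210*d = (a - 5)*(a - 7)*(a - 2*d)*(a - 3)
Cancel the common factors (a - 2*d), (a - 3), (a - 5).

(a^2 + 4*a*d + 4*a + 16*d)/(a - 7)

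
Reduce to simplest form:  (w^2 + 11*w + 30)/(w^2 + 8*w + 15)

(w + 6)/(w + 3)

Factor: w^2 + 11*w + 30 = (w + 6)*(w + 5);  w^2 + 8*w + 15 = (w + 5)*(w + 3)
Cancel the common factor (w + 5).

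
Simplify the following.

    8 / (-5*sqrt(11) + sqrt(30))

Multiply numerator and denominator by sqrt(30) + 5*sqrt(11).
Denominator becomes -245; numerator becomes 8*sqrt(30) + 40*sqrt(11).

(-40*sqrt(11) - 8*sqrt(30))/245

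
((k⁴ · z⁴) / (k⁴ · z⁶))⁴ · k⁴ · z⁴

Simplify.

Inside the bracket: (z^-2)
Raise to the power 4: (z^-8)
Multiply by k⁴ · z⁴: add exponents.

k⁴/z⁴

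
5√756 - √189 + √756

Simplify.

33*√21

5√756 = 30*√21; √189 = 3*√21; √756 = 6*√21
Combine: (30 - 3 + 6)·√21 = 33*√21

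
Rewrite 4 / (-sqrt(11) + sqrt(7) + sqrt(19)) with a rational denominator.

Group as (sqrt(7) + sqrt(19)) - sqrt(11); multiply by (sqrt(7) + sqrt(19)) + sqrt(11), then rationalise the remaining surd.

(-60*sqrt(11) - 4*sqrt(19) + 92*sqrt(7) + 8*sqrt(1463))/307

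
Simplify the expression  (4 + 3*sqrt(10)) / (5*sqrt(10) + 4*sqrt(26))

(-75 - 10*sqrt(10) + 8*sqrt(26) + 12*sqrt(65))/83

Multiply numerator and denominator by -4*sqrt(26) + 5*sqrt(10).
Denominator becomes -166; numerator becomes -24*sqrt(65) - 16*sqrt(26) + 20*sqrt(10) + 150.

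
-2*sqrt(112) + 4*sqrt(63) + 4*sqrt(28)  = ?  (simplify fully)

2*sqrt(112) = 8*sqrt(7); 4*sqrt(63) = 12*sqrt(7); 4*sqrt(28) = 8*sqrt(7)
Combine: (-8 + 12 + 8)·sqrt(7) = 12*sqrt(7)

12*sqrt(7)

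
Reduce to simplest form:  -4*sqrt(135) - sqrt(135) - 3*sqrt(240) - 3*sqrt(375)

-42*sqrt(15)

4*sqrt(135) = 12*sqrt(15); sqrt(135) = 3*sqrt(15); 3*sqrt(240) = 12*sqrt(15); 3*sqrt(375) = 15*sqrt(15)
Combine: (-12 - 3 - 12 - 15)·sqrt(15) = -42*sqrt(15)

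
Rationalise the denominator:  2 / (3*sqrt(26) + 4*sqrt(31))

Multiply numerator and denominator by -3*sqrt(26) + 4*sqrt(31).
Denominator becomes 262; numerator becomes -6*sqrt(26) + 8*sqrt(31).

(-3*sqrt(26) + 4*sqrt(31))/131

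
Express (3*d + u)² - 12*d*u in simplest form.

Expand the square and combine the 12*d*u term.

(3*d - u)²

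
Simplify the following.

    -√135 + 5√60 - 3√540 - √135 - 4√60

-22*√15

√135 = 3*√15; 5√60 = 10*√15; 3√540 = 18*√15; √135 = 3*√15; 4√60 = 8*√15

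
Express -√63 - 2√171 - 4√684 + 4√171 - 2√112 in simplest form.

-18*√19 - 11*√7

√63 = 3*√7; 2√171 = 6*√19; 4√684 = 24*√19; 4√171 = 12*√19; 2√112 = 8*√7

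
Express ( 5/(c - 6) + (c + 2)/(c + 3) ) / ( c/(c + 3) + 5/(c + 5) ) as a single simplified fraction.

(c³ + 6*c² + 8*c + 15)/(c³ + 4*c² - 45*c - 90)

Numerator: 5/(c - 6) + (c + 2)/(c + 3) = (c² + c + 3)/(c² - 3*c - 18)
Denominator: c/(c + 3) + 5/(c + 5) = (c² + 10*c + 15)/(c² + 8*c + 15)
Divide: ((c² + c + 3)/(c² - 3*c - 18)) · ((c² + 8*c + 15)/(c² + 10*c + 15)) = (c³ + 6*c² + 8*c + 15)/(c³ + 4*c² - 45*c - 90)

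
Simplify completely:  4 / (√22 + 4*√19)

(-2*√22 + 8*√19)/141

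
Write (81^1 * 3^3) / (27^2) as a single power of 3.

81^1 = 3^4; 3^3 = 3^3; 27^2 = 3^6
Combine exponents: 3^1

3^1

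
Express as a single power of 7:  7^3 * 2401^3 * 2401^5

7^3 = 7^3; 2401^3 = 7^12; 2401^5 = 7^20
Combine exponents: 7^35

7^35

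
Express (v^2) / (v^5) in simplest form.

v^(-3)

Quotient: (v^-3)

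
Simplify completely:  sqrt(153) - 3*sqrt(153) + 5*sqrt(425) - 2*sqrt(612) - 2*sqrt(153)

sqrt(153) = 3*sqrt(17); 3*sqrt(153) = 9*sqrt(17); 5*sqrt(425) = 25*sqrt(17); 2*sqrt(612) = 12*sqrt(17); 2*sqrt(153) = 6*sqrt(17)
Combine: (3 - 9 + 25 - 12 - 6)·sqrt(17) = sqrt(17)

sqrt(17)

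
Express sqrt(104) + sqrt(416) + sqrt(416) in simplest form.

10*sqrt(26)

sqrt(104) = 2*sqrt(26); sqrt(416) = 4*sqrt(26); sqrt(416) = 4*sqrt(26)
Combine: (2 + 4 + 4)·sqrt(26) = 10*sqrt(26)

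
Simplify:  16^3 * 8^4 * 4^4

2^32

16^3 = 2^12; 8^4 = 2^12; 4^4 = 2^8
Combine exponents: 2^32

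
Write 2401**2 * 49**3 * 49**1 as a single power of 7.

2401**2 = 7**8; 49**3 = 7**6; 49**1 = 7**2
Combine exponents: 7**16

7**16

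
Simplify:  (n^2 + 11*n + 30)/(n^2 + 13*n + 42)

Factor: n^2 + 11*n + 30 = (n + 6)*(n + 5);  n^2 + 13*n + 42 = (n + 6)*(n + 7)
Cancel the common factor (n + 6).

(n + 5)/(n + 7)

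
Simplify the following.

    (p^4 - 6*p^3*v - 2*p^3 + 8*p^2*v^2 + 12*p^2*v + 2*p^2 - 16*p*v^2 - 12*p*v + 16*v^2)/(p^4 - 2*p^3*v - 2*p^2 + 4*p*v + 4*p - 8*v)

Factor: p^4 - 6*p^3*v - 2*p^3 + 8*p^2*v^2 + 12*p^2*v + 2*p^2 - 16*p*v^2 - 12*p*v + 16*v^2 = (p - 2*v)*(p^2 - 2*p + 2)*(p - 4*v);  p^4 - 2*p^3*v - 2*p^2 + 4*p*v + 4*p - 8*v = (p + 2)*(p^2 - 2*p + 2)*(p - 2*v)
Cancel the common factors (p^2 - 2*p + 2), (p - 2*v).

(p - 4*v)/(p + 2)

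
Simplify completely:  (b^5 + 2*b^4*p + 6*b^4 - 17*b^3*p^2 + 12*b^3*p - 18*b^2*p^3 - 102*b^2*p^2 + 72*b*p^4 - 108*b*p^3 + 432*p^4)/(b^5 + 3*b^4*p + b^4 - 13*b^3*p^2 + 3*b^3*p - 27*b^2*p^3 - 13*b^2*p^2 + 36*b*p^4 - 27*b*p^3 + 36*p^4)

Factor: b^5 + 2*b^4*p + 6*b^4 - 17*b^3*p^2 + 12*b^3*p - 18*b^2*p^3 - 102*b^2*p^2 + 72*b*p^4 - 108*b*p^3 + 432*p^4 = (b - 3*p)*(b + 4*p)*(b + 3*p)*(b - 2*p)*(b + 6);  b^5 + 3*b^4*p + b^4 - 13*b^3*p^2 + 3*b^3*p - 27*b^2*p^3 - 13*b^2*p^2 + 36*b*p^4 - 27*b*p^3 + 36*p^4 = (b + 3*p)*(b - p)*(b + 1)*(b + 4*p)*(b - 3*p)
Cancel the common factors (b - 3*p), (b + 3*p), (b + 4*p).

(-b^2 + 2*b*p - 6*b + 12*p)/(-b^2 + b*p - b + p)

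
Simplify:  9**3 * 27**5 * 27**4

3**33

9**3 = 3**6; 27**5 = 3**15; 27**4 = 3**12
Combine exponents: 3**33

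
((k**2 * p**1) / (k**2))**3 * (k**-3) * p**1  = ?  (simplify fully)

p**4/k**3

Inside the bracket: p**1
Raise to the power 3: p**3
Multiply by (k**-3) * p**1: add exponents.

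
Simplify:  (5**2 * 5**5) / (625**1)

5**3

5**2 = 5**2; 5**5 = 5**5; 625**1 = 5**4
Combine exponents: 5**3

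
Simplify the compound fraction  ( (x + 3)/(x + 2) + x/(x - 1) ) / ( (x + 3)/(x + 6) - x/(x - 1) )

(-2*x^3 - 16*x^2 - 21*x + 18)/(4*x^2 + 11*x + 6)

Numerator: (x + 3)/(x + 2) + x/(x - 1) = (2*x^2 + 4*x - 3)/(x^2 + x - 2)
Denominator: (x + 3)/(x + 6) - x/(x - 1) = (-4*x - 3)/(x^2 + 5*x - 6)
Divide: ((2*x^2 + 4*x - 3)/(x^2 + x - 2)) · ((x^2 + 5*x - 6)/(-4*x - 3)) = (-2*x^3 - 16*x^2 - 21*x + 18)/(4*x^2 + 11*x + 6)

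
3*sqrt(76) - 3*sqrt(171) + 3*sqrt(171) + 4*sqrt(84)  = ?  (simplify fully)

3*sqrt(76) = 6*sqrt(19); 3*sqrt(171) = 9*sqrt(19); 3*sqrt(171) = 9*sqrt(19); 4*sqrt(84) = 8*sqrt(21)

6*sqrt(19) + 8*sqrt(21)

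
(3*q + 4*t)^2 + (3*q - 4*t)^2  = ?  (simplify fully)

18*q^2 + 32*t^2

Write as f((3*q),(4*t)) + f((3*q),-(4*t)) and expand.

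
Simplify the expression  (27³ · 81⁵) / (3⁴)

27³ = 3^9; 81⁵ = 3^20; 3⁴ = 3^4
Combine exponents: 3^25

3^25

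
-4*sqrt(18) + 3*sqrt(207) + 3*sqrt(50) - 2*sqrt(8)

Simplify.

4*sqrt(18) = 12*sqrt(2); 3*sqrt(207) = 9*sqrt(23); 3*sqrt(50) = 15*sqrt(2); 2*sqrt(8) = 4*sqrt(2)

-sqrt(2) + 9*sqrt(23)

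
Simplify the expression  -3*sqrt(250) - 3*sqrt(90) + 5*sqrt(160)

3*sqrt(250) = 15*sqrt(10); 3*sqrt(90) = 9*sqrt(10); 5*sqrt(160) = 20*sqrt(10)
Combine: (-15 - 9 + 20)·sqrt(10) = -4*sqrt(10)

-4*sqrt(10)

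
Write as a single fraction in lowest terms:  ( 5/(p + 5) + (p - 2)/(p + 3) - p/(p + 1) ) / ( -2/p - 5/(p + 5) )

(-p³ + 2*p² - 5*p)/(7*p³ + 38*p² + 61*p + 30)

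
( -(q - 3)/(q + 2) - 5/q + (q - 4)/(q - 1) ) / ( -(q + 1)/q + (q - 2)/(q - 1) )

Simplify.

Numerator: -(q - 3)/(q + 2) - 5/q + (q - 4)/(q - 1) = (-3*q^2 - 16*q + 10)/(q^3 + q^2 - 2*q)
Denominator: -(q + 1)/q + (q - 2)/(q - 1) = (-2*q + 1)/(q^2 - q)
Divide: ((-3*q^2 - 16*q + 10)/(q^3 + q^2 - 2*q)) · ((q^2 - q)/(-2*q + 1)) = (3*q^2 + 16*q - 10)/(2*q^2 + 3*q - 2)

(3*q^2 + 16*q - 10)/(2*q^2 + 3*q - 2)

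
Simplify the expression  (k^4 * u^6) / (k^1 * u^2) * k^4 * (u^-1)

Quotient: k^3 * u^4
Multiply by k^4 * (u^-1): add exponents.

k^7*u^3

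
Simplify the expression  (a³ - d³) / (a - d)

Apply the difference-of-cubes factorisation and cancel (a - d).

a² + a*d + d²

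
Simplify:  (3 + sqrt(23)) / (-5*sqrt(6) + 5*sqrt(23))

Multiply numerator and denominator by 5*sqrt(6) + 5*sqrt(23).
Denominator becomes 425; numerator becomes 15*sqrt(6) + 5*sqrt(138) + 15*sqrt(23) + 115.

(3*sqrt(6) + sqrt(138) + 3*sqrt(23) + 23)/85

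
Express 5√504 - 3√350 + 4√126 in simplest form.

5√504 = 30*√14; 3√350 = 15*√14; 4√126 = 12*√14
Combine: (30 - 15 + 12)·√14 = 27*√14

27*√14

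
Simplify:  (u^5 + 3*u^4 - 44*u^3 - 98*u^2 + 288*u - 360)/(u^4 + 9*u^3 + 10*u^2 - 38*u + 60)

u - 6

Factor: u^5 + 3*u^4 - 44*u^3 - 98*u^2 + 288*u - 360 = (u + 5)*(u + 6)*(u^2 - 2*u + 2)*(u - 6);  u^4 + 9*u^3 + 10*u^2 - 38*u + 60 = (u + 6)*(u + 5)*(u^2 - 2*u + 2)
Cancel the common factors (u^2 - 2*u + 2), (u + 5), (u + 6).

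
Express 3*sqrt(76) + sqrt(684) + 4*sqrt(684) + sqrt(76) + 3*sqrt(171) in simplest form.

3*sqrt(76) = 6*sqrt(19); sqrt(684) = 6*sqrt(19); 4*sqrt(684) = 24*sqrt(19); sqrt(76) = 2*sqrt(19); 3*sqrt(171) = 9*sqrt(19)
Combine: (6 + 6 + 24 + 2 + 9)·sqrt(19) = 47*sqrt(19)

47*sqrt(19)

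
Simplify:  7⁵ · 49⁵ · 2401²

7^23

7⁵ = 7^5; 49⁵ = 7^10; 2401² = 7^8
Combine exponents: 7^23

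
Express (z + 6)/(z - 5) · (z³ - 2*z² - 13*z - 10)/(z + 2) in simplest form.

z² + 7*z + 6

Factor: z³ - 2*z² - 13*z - 10 = (z + 1)·(z + 2)·(z - 5)
Cancel the common factors (z + 2), (z - 5).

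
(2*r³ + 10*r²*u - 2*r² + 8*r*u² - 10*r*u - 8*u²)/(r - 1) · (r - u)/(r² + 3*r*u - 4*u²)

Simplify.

2*r + 2*u

Factor: 2*r³ + 10*r²*u - 2*r² + 8*r*u² - 10*r*u - 8*u² = 2·(r - 1)·(r + u)·(r + 4*u);  r² + 3*r*u - 4*u² = (r - u)·(r + 4*u)
Cancel the common factors (r - u), (r - 1), (r + 4*u).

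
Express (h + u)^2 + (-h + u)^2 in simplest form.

Only the even-power cross terms survive.

2*h^2 + 2*u^2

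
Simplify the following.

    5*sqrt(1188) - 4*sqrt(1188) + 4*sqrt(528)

5*sqrt(1188) = 30*sqrt(33); 4*sqrt(1188) = 24*sqrt(33); 4*sqrt(528) = 16*sqrt(33)
Combine: (30 - 24 + 16)·sqrt(33) = 22*sqrt(33)

22*sqrt(33)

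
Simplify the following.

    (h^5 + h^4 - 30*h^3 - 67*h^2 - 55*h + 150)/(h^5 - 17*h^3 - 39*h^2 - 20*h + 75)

Factor: h^5 + h^4 - 30*h^3 - 67*h^2 - 55*h + 150 = (h^2 + 3*h + 5)*(h - 6)*(h + 5)*(h - 1);  h^5 - 17*h^3 - 39*h^2 - 20*h + 75 = (h + 3)*(h - 5)*(h^2 + 3*h + 5)*(h - 1)
Cancel the common factors (h^2 + 3*h + 5), (h - 1).

(h^2 - h - 30)/(h^2 - 2*h - 15)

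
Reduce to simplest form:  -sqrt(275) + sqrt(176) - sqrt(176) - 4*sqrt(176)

-21*sqrt(11)

sqrt(275) = 5*sqrt(11); sqrt(176) = 4*sqrt(11); sqrt(176) = 4*sqrt(11); 4*sqrt(176) = 16*sqrt(11)
Combine: (-5 + 4 - 4 - 16)·sqrt(11) = -21*sqrt(11)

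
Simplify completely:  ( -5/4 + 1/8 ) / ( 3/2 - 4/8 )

Numerator: -5/4 + 1/8 = -9/8
Denominator: 3/2 - 4/8 = 1
Divide: (-9/8) · (1) = -9/8

-9/8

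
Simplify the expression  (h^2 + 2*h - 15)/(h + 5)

Factor: h^2 + 2*h - 15 = (h + 5)*(h - 3)
Cancel the common factor (h + 5).

h - 3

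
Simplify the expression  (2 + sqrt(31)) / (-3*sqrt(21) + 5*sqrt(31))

(6*sqrt(21) + 10*sqrt(31) + 3*sqrt(651) + 155)/586

Multiply numerator and denominator by 3*sqrt(21) + 5*sqrt(31).
Denominator becomes 586; numerator becomes 6*sqrt(21) + 10*sqrt(31) + 3*sqrt(651) + 155.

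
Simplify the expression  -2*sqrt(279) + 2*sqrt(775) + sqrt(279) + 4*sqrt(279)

19*sqrt(31)

2*sqrt(279) = 6*sqrt(31); 2*sqrt(775) = 10*sqrt(31); sqrt(279) = 3*sqrt(31); 4*sqrt(279) = 12*sqrt(31)
Combine: (-6 + 10 + 3 + 12)·sqrt(31) = 19*sqrt(31)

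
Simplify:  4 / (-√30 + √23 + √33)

(-13*√30 + 10*√33 + 20*√23 + 3*√2530)/295

Group as (√23 + √33) - √30; multiply by (√23 + √33) + √30, then rationalise the remaining surd.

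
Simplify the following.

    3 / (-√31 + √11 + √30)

(-15*√31 + 18*√30 + 75*√11 + 3*√10230)/610

Group as (√11 + √30) - √31; multiply by (√11 + √30) + √31, then rationalise the remaining surd.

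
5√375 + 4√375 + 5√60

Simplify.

55*√15

5√375 = 25*√15; 4√375 = 20*√15; 5√60 = 10*√15
Combine: (25 + 20 + 10)·√15 = 55*√15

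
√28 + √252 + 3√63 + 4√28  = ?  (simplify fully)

25*√7

√28 = 2*√7; √252 = 6*√7; 3√63 = 9*√7; 4√28 = 8*√7
Combine: (2 + 6 + 9 + 8)·√7 = 25*√7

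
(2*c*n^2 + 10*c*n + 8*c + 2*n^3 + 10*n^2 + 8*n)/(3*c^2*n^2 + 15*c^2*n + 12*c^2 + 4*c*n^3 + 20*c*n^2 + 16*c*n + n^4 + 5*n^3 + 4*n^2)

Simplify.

2/(3*c + n)

Factor: 2*c*n^2 + 10*c*n + 8*c + 2*n^3 + 10*n^2 + 8*n = 2*(n + 1)*(n + 4)*(c + n);  3*c^2*n^2 + 15*c^2*n + 12*c^2 + 4*c*n^3 + 20*c*n^2 + 16*c*n + n^4 + 5*n^3 + 4*n^2 = (n + 1)*(c + n)*(3*c + n)*(n + 4)
Cancel the common factors (c + n), (n + 1), (n + 4).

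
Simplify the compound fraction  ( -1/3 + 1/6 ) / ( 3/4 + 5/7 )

-14/123

Numerator: -1/3 + 1/6 = -1/6
Denominator: 3/4 + 5/7 = 41/28
Divide: (-1/6) · (28/41) = -14/123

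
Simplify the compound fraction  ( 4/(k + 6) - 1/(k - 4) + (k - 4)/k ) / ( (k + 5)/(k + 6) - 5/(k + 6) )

Numerator: 4/(k + 6) - 1/(k - 4) + (k - 4)/k = (k^3 + k^2 - 54*k + 96)/(k^3 + 2*k^2 - 24*k)
Denominator: (k + 5)/(k + 6) - 5/(k + 6) = k/(k + 6)
Divide: ((k^3 + k^2 - 54*k + 96)/(k^3 + 2*k^2 - 24*k)) · ((k + 6)/k) = (k^3 + k^2 - 54*k + 96)/(k^3 - 4*k^2)

(k^3 + k^2 - 54*k + 96)/(k^3 - 4*k^2)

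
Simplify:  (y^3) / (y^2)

Quotient: y^1

y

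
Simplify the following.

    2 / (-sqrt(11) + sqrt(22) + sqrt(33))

(-2*sqrt(11) + sqrt(22) + sqrt(66))/22

Group as (sqrt(22) + sqrt(33)) - sqrt(11); multiply by (sqrt(22) + sqrt(33)) + sqrt(11), then rationalise the remaining surd.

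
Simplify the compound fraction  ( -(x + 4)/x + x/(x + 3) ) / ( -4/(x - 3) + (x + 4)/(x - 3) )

Numerator: -(x + 4)/x + x/(x + 3) = (-7*x - 12)/(x^2 + 3*x)
Denominator: -4/(x - 3) + (x + 4)/(x - 3) = x/(x - 3)
Divide: ((-7*x - 12)/(x^2 + 3*x)) · ((x - 3)/x) = (-7*x^2 + 9*x + 36)/(x^3 + 3*x^2)

(-7*x^2 + 9*x + 36)/(x^3 + 3*x^2)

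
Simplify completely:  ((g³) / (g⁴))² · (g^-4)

g^(-6)

Inside the bracket: (g^-1)
Raise to the power 2: (g^-2)
Multiply by (g^-4): add exponents.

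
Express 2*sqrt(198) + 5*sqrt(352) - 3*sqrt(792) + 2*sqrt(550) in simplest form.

2*sqrt(198) = 6*sqrt(22); 5*sqrt(352) = 20*sqrt(22); 3*sqrt(792) = 18*sqrt(22); 2*sqrt(550) = 10*sqrt(22)
Combine: (6 + 20 - 18 + 10)·sqrt(22) = 18*sqrt(22)

18*sqrt(22)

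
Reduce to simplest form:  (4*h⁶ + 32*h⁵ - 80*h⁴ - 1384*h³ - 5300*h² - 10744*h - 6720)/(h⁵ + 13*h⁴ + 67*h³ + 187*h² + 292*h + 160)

Factor: 4*h⁶ + 32*h⁵ - 80*h⁴ - 1384*h³ - 5300*h² - 10744*h - 6720 = 4·(h + 6)·(h - 7)·(h² + 3*h + 8)·(h + 1)·(h + 5);  h⁵ + 13*h⁴ + 67*h³ + 187*h² + 292*h + 160 = (h + 4)·(h + 1)·(h² + 3*h + 8)·(h + 5)
Cancel the common factors (h² + 3*h + 8), (h + 1), (h + 5).

(4*h² - 4*h - 168)/(h + 4)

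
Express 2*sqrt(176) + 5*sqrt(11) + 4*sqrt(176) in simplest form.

29*sqrt(11)

2*sqrt(176) = 8*sqrt(11); 5*sqrt(11) = 5*sqrt(11); 4*sqrt(176) = 16*sqrt(11)
Combine: (8 + 5 + 16)·sqrt(11) = 29*sqrt(11)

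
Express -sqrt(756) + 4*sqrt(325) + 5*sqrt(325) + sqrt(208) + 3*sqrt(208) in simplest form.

sqrt(756) = 6*sqrt(21); 4*sqrt(325) = 20*sqrt(13); 5*sqrt(325) = 25*sqrt(13); sqrt(208) = 4*sqrt(13); 3*sqrt(208) = 12*sqrt(13)

-6*sqrt(21) + 61*sqrt(13)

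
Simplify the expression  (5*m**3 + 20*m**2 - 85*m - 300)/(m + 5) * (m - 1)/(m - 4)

Factor: 5*m**3 + 20*m**2 - 85*m - 300 = 5*(m + 5)*(m + 3)*(m - 4)
Cancel the common factors (m - 4), (m + 5).

5*m**2 + 10*m - 15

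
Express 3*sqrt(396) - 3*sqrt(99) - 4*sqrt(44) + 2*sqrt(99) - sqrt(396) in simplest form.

sqrt(11)

3*sqrt(396) = 18*sqrt(11); 3*sqrt(99) = 9*sqrt(11); 4*sqrt(44) = 8*sqrt(11); 2*sqrt(99) = 6*sqrt(11); sqrt(396) = 6*sqrt(11)
Combine: (18 - 9 - 8 + 6 - 6)·sqrt(11) = sqrt(11)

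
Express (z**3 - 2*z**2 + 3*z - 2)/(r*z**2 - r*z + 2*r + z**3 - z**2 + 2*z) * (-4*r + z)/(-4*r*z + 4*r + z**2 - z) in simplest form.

1/(r + z)

Factor: z**3 - 2*z**2 + 3*z - 2 = (z - 1)*(z**2 - z + 2);  r*z**2 - r*z + 2*r + z**3 - z**2 + 2*z = (r + z)*(z**2 - z + 2);  -4*r*z + 4*r + z**2 - z = (z - 1)*(-4*r + z)
Cancel the common factors (z**2 - z + 2), (z - 1), (-4*r + z).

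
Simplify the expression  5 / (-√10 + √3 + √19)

Group as (√3 + √19) - √10; multiply by (√3 + √19) + √10, then rationalise the remaining surd.

(-30*√10 - 15*√19 + 65*√3 + 5*√570)/42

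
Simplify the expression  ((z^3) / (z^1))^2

Inside the bracket: z^2
Raise to the power 2: z^4

z^4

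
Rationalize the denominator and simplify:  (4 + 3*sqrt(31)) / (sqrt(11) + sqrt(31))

Multiply numerator and denominator by -sqrt(11) + sqrt(31).
Denominator becomes 20; numerator becomes -3*sqrt(341) - 4*sqrt(11) + 4*sqrt(31) + 93.

(-3*sqrt(341) - 4*sqrt(11) + 4*sqrt(31) + 93)/20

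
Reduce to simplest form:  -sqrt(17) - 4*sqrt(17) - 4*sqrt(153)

sqrt(17) = sqrt(17); 4*sqrt(17) = 4*sqrt(17); 4*sqrt(153) = 12*sqrt(17)
Combine: (-1 - 4 - 12)·sqrt(17) = -17*sqrt(17)

-17*sqrt(17)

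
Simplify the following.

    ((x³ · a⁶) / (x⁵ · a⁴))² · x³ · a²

a⁶/x

Inside the bracket: (x^-2) · a²
Raise to the power 2: (x^-4) · a⁴
Multiply by x³ · a²: add exponents.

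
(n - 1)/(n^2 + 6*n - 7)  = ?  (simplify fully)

1/(n + 7)

Factor: n^2 + 6*n - 7 = (n - 1)*(n + 7)
Cancel the common factor (n - 1).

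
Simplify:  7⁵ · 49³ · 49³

7⁵ = 7^5; 49³ = 7^6; 49³ = 7^6
Combine exponents: 7^17

7^17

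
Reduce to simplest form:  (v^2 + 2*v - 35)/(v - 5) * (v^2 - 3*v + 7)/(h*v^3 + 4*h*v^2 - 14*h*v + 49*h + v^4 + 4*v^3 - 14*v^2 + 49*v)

Factor: v^2 + 2*v - 35 = (v - 5)*(v + 7);  h*v^3 + 4*h*v^2 - 14*h*v + 49*h + v^4 + 4*v^3 - 14*v^2 + 49*v = (v + 7)*(h + v)*(v^2 - 3*v + 7)
Cancel the common factors (v^2 - 3*v + 7), (v + 7), (v - 5).

1/(h + v)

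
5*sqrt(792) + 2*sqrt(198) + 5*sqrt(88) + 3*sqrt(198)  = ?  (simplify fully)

5*sqrt(792) = 30*sqrt(22); 2*sqrt(198) = 6*sqrt(22); 5*sqrt(88) = 10*sqrt(22); 3*sqrt(198) = 9*sqrt(22)
Combine: (30 + 6 + 10 + 9)·sqrt(22) = 55*sqrt(22)

55*sqrt(22)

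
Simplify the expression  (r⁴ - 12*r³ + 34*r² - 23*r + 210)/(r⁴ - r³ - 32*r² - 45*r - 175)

Factor: r⁴ - 12*r³ + 34*r² - 23*r + 210 = (r - 6)·(r - 7)·(r² + r + 5);  r⁴ - r³ - 32*r² - 45*r - 175 = (r - 7)·(r² + r + 5)·(r + 5)
Cancel the common factors (r² + r + 5), (r - 7).

(r - 6)/(r + 5)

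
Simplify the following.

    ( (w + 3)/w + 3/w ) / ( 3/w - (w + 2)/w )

(-w - 6)/(w - 1)

Numerator: (w + 3)/w + 3/w = (w + 6)/w
Denominator: 3/w - (w + 2)/w = (-w + 1)/w
Divide: ((w + 6)/w) · (w/(-w + 1)) = (-w - 6)/(w - 1)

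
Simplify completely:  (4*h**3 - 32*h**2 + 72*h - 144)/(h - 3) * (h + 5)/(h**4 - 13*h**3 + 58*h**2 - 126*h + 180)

(4*h + 20)/(h**2 - 8*h + 15)

Factor: 4*h**3 - 32*h**2 + 72*h - 144 = 4*(h**2 - 2*h + 6)*(h - 6);  h**4 - 13*h**3 + 58*h**2 - 126*h + 180 = (h - 5)*(h - 6)*(h**2 - 2*h + 6)
Cancel the common factors (h**2 - 2*h + 6), (h - 6).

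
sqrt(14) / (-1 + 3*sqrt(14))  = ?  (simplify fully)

(sqrt(14) + 42)/125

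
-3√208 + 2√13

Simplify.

-10*√13

3√208 = 12*√13; 2√13 = 2*√13
Combine: (-12 + 2)·√13 = -10*√13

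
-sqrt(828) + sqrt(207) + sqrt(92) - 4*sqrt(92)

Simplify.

-9*sqrt(23)

sqrt(828) = 6*sqrt(23); sqrt(207) = 3*sqrt(23); sqrt(92) = 2*sqrt(23); 4*sqrt(92) = 8*sqrt(23)
Combine: (-6 + 3 + 2 - 8)·sqrt(23) = -9*sqrt(23)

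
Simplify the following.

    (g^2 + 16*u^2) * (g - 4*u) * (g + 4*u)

g^4 - 256*u^4

(g+(4*u))(g-(4*u)) = g^2 - 16*u^2; continue pairing.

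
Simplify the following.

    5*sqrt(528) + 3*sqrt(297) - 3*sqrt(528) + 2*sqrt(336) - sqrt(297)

8*sqrt(21) + 14*sqrt(33)

5*sqrt(528) = 20*sqrt(33); 3*sqrt(297) = 9*sqrt(33); 3*sqrt(528) = 12*sqrt(33); 2*sqrt(336) = 8*sqrt(21); sqrt(297) = 3*sqrt(33)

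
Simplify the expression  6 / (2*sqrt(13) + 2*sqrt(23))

(-3*sqrt(13) + 3*sqrt(23))/10

Multiply numerator and denominator by -2*sqrt(23) + 2*sqrt(13).
Denominator becomes -40; numerator becomes -12*sqrt(23) + 12*sqrt(13).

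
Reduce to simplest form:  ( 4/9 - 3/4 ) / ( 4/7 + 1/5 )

Numerator: 4/9 - 3/4 = -11/36
Denominator: 4/7 + 1/5 = 27/35
Divide: (-11/36) · (35/27) = -385/972

-385/972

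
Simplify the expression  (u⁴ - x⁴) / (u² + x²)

u² - x²

Factor u^4 - x^4 and cancel (u² + x²).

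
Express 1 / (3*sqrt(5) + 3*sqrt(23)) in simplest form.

(-sqrt(5) + sqrt(23))/54

Multiply numerator and denominator by -3*sqrt(23) + 3*sqrt(5).
Denominator becomes -162; numerator becomes -3*sqrt(23) + 3*sqrt(5).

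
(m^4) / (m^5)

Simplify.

1/m

Quotient: (m^-1)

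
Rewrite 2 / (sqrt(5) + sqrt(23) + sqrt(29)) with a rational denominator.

(-4*sqrt(3335) - 2*sqrt(29) + 22*sqrt(23) + 94*sqrt(5))/459

Group as (sqrt(23) + sqrt(29)) + sqrt(5); multiply by (sqrt(23) + sqrt(29)) - sqrt(5), then rationalise the remaining surd.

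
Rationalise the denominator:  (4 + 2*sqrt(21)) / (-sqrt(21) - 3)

(-15 + sqrt(21))/6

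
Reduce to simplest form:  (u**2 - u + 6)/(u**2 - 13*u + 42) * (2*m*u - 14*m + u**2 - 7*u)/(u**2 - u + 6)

(2*m + u)/(u - 6)

Factor: u**2 - 13*u + 42 = (u - 7)*(u - 6);  2*m*u - 14*m + u**2 - 7*u = (2*m + u)*(u - 7)
Cancel the common factors (u**2 - u + 6), (u - 7).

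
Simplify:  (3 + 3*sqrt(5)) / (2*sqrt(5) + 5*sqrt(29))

Multiply numerator and denominator by -5*sqrt(29) + 2*sqrt(5).
Denominator becomes -705; numerator becomes -15*sqrt(145) - 15*sqrt(29) + 6*sqrt(5) + 30.

(-10 - 2*sqrt(5) + 5*sqrt(29) + 5*sqrt(145))/235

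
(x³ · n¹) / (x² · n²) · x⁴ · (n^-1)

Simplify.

x⁵/n²

Quotient: x¹ · (n^-1)
Multiply by x⁴ · (n^-1): add exponents.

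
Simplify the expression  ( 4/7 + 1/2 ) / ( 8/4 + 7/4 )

2/7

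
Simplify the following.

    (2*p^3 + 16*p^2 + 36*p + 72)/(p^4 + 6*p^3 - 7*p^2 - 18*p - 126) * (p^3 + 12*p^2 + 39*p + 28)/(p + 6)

Factor: 2*p^3 + 16*p^2 + 36*p + 72 = 2*(p^2 + 2*p + 6)*(p + 6);  p^4 + 6*p^3 - 7*p^2 - 18*p - 126 = (p^2 + 2*p + 6)*(p + 7)*(p - 3);  p^3 + 12*p^2 + 39*p + 28 = (p + 4)*(p + 7)*(p + 1)
Cancel the common factors (p^2 + 2*p + 6), (p + 6), (p + 7).

(2*p^2 + 10*p + 8)/(p - 3)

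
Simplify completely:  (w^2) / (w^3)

1/w

Quotient: (w^-1)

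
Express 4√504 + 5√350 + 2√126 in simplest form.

55*√14

4√504 = 24*√14; 5√350 = 25*√14; 2√126 = 6*√14
Combine: (24 + 25 + 6)·√14 = 55*√14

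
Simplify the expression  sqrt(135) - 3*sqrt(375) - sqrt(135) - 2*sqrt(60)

-19*sqrt(15)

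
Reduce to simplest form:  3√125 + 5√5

3√125 = 15*√5; 5√5 = 5*√5
Combine: (15 + 5)·√5 = 20*√5

20*√5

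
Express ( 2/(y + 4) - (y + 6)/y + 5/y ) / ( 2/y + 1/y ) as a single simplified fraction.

(-y**2 - 3*y - 4)/(3*y + 12)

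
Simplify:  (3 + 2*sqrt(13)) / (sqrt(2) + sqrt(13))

(-2*sqrt(26) - 3*sqrt(2) + 3*sqrt(13) + 26)/11

Multiply numerator and denominator by -sqrt(2) + sqrt(13).
Denominator becomes 11; numerator becomes -2*sqrt(26) - 3*sqrt(2) + 3*sqrt(13) + 26.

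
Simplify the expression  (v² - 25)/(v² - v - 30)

(v - 5)/(v - 6)

Factor: v² - 25 = (v + 5)·(v - 5);  v² - v - 30 = (v + 5)·(v - 6)
Cancel the common factor (v + 5).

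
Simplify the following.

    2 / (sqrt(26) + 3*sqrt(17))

(-2*sqrt(26) + 6*sqrt(17))/127

Multiply numerator and denominator by -3*sqrt(17) + sqrt(26).
Denominator becomes -127; numerator becomes -6*sqrt(17) + 2*sqrt(26).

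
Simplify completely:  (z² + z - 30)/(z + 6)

z - 5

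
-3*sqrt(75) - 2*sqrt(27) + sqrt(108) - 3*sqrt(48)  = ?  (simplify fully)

-27*sqrt(3)

3*sqrt(75) = 15*sqrt(3); 2*sqrt(27) = 6*sqrt(3); sqrt(108) = 6*sqrt(3); 3*sqrt(48) = 12*sqrt(3)
Combine: (-15 - 6 + 6 - 12)·sqrt(3) = -27*sqrt(3)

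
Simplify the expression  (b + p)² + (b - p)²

Only the even-power cross terms survive.

2*b² + 2*p²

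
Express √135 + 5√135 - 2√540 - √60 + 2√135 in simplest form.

√135 = 3*√15; 5√135 = 15*√15; 2√540 = 12*√15; √60 = 2*√15; 2√135 = 6*√15
Combine: (3 + 15 - 12 - 2 + 6)·√15 = 10*√15

10*√15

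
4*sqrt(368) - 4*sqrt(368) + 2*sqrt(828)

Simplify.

12*sqrt(23)

4*sqrt(368) = 16*sqrt(23); 4*sqrt(368) = 16*sqrt(23); 2*sqrt(828) = 12*sqrt(23)
Combine: (16 - 16 + 12)·sqrt(23) = 12*sqrt(23)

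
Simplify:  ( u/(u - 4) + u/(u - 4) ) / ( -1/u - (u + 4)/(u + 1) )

Numerator: u/(u - 4) + u/(u - 4) = 2*u/(u - 4)
Denominator: -1/u - (u + 4)/(u + 1) = (-u^2 - 5*u - 1)/(u^2 + u)
Divide: (2*u/(u - 4)) · ((u^2 + u)/(-u^2 - 5*u - 1)) = (-2*u^3 - 2*u^2)/(u^3 + u^2 - 19*u - 4)

(-2*u^3 - 2*u^2)/(u^3 + u^2 - 19*u - 4)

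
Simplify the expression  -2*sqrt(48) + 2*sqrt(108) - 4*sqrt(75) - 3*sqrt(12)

2*sqrt(48) = 8*sqrt(3); 2*sqrt(108) = 12*sqrt(3); 4*sqrt(75) = 20*sqrt(3); 3*sqrt(12) = 6*sqrt(3)
Combine: (-8 + 12 - 20 - 6)·sqrt(3) = -22*sqrt(3)

-22*sqrt(3)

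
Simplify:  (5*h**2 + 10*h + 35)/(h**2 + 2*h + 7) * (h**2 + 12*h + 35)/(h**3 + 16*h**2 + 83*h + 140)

Factor: 5*h**2 + 10*h + 35 = 5*(h**2 + 2*h + 7);  h**2 + 12*h + 35 = (h + 5)*(h + 7);  h**3 + 16*h**2 + 83*h + 140 = (h + 4)*(h + 7)*(h + 5)
Cancel the common factors (h**2 + 2*h + 7), (h + 5), (h + 7).

5/(h + 4)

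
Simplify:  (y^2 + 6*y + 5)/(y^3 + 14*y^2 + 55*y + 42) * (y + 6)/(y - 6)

Factor: y^2 + 6*y + 5 = (y + 1)*(y + 5);  y^3 + 14*y^2 + 55*y + 42 = (y + 7)*(y + 6)*(y + 1)
Cancel the common factors (y + 6), (y + 1).

(y + 5)/(y^2 + y - 42)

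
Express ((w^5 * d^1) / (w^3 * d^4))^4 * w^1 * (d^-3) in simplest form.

Inside the bracket: w^2 * (d^-3)
Raise to the power 4: w^8 * (d^-12)
Multiply by w^1 * (d^-3): add exponents.

w^9/d^15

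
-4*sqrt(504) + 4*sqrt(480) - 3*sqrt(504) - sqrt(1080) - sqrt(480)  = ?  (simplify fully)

-42*sqrt(14) + 6*sqrt(30)

4*sqrt(504) = 24*sqrt(14); 4*sqrt(480) = 16*sqrt(30); 3*sqrt(504) = 18*sqrt(14); sqrt(1080) = 6*sqrt(30); sqrt(480) = 4*sqrt(30)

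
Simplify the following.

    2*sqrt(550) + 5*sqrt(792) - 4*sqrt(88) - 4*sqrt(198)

2*sqrt(550) = 10*sqrt(22); 5*sqrt(792) = 30*sqrt(22); 4*sqrt(88) = 8*sqrt(22); 4*sqrt(198) = 12*sqrt(22)
Combine: (10 + 30 - 8 - 12)·sqrt(22) = 20*sqrt(22)

20*sqrt(22)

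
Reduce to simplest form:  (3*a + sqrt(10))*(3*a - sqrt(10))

9*a^2 - 10

Difference of squares with P = 3*a, Q = sqrt(10).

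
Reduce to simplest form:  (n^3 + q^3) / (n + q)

Apply the sum-of-cubes factorisation and cancel (n + q).

n^2 - n*q + q^2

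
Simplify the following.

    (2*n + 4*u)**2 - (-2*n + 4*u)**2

32*n*u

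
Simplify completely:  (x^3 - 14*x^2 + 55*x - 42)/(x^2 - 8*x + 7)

x - 6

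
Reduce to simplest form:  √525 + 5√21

10*√21

√525 = 5*√21; 5√21 = 5*√21
Combine: (5 + 5)·√21 = 10*√21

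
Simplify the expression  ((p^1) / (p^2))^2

Inside the bracket: (p^-1)
Raise to the power 2: (p^-2)

p^(-2)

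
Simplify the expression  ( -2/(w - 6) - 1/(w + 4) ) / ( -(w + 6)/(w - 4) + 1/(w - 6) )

Numerator: -2/(w - 6) - 1/(w + 4) = (-3*w - 2)/(w**2 - 2*w - 24)
Denominator: -(w + 6)/(w - 4) + 1/(w - 6) = (-w**2 + w + 32)/(w**2 - 10*w + 24)
Divide: ((-3*w - 2)/(w**2 - 2*w - 24)) · ((w**2 - 10*w + 24)/(-w**2 + w + 32)) = (3*w**2 - 10*w - 8)/(w**3 + 3*w**2 - 36*w - 128)

(3*w**2 - 10*w - 8)/(w**3 + 3*w**2 - 36*w - 128)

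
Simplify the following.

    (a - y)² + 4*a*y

Expanding gives a² + 2*a*y + y², a perfect square.

(a + y)²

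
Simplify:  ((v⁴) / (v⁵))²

Inside the bracket: (v^-1)
Raise to the power 2: (v^-2)

v^(-2)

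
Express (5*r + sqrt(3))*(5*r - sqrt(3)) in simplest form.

(5*r)^2 - (sqrt(3))^2 = 25*r^2 - 3.

25*r^2 - 3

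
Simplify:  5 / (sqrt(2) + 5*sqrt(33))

Multiply numerator and denominator by -sqrt(2) + 5*sqrt(33).
Denominator becomes 823; numerator becomes -5*sqrt(2) + 25*sqrt(33).

(-5*sqrt(2) + 25*sqrt(33))/823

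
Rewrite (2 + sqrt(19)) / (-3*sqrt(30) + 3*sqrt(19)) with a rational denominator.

(-sqrt(570) - 19 - 2*sqrt(30) - 2*sqrt(19))/33

Multiply numerator and denominator by 3*sqrt(19) + 3*sqrt(30).
Denominator becomes -99; numerator becomes 6*sqrt(19) + 6*sqrt(30) + 57 + 3*sqrt(570).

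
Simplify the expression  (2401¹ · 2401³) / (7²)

2401¹ = 7^4; 2401³ = 7^12; 7² = 7^2
Combine exponents: 7^14

7^14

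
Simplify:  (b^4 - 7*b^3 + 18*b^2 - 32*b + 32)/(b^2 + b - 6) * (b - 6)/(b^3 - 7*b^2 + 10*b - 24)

(b - 4)/(b + 3)

Factor: b^4 - 7*b^3 + 18*b^2 - 32*b + 32 = (b - 2)*(b - 4)*(b^2 - b + 4);  b^2 + b - 6 = (b - 2)*(b + 3);  b^3 - 7*b^2 + 10*b - 24 = (b^2 - b + 4)*(b - 6)
Cancel the common factors (b^2 - b + 4), (b - 2), (b - 6).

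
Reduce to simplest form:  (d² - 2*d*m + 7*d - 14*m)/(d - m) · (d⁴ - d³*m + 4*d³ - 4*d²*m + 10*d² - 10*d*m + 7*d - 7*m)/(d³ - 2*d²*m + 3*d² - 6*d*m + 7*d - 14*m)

Factor: d² - 2*d*m + 7*d - 14*m = (d + 7)·(d - 2*m);  d⁴ - d³*m + 4*d³ - 4*d²*m + 10*d² - 10*d*m + 7*d - 7*m = (d + 1)·(d² + 3*d + 7)·(d - m);  d³ - 2*d²*m + 3*d² - 6*d*m + 7*d - 14*m = (d² + 3*d + 7)·(d - 2*m)
Cancel the common factors (d² + 3*d + 7), (d - 2*m), (d - m).

d² + 8*d + 7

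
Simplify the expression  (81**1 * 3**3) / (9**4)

3**(-1)

81**1 = 3**4; 3**3 = 3**3; 9**4 = 3**8
Combine exponents: 3**(-1)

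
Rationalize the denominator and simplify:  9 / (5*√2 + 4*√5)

Multiply numerator and denominator by -5*√2 + 4*√5.
Denominator becomes 30; numerator becomes -45*√2 + 36*√5.

(-15*√2 + 12*√5)/10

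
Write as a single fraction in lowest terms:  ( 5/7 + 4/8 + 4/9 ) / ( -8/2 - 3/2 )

Numerator: 5/7 + 4/8 + 4/9 = 209/126
Denominator: -8/2 - 3/2 = -11/2
Divide: (209/126) · (-2/11) = -19/63

-19/63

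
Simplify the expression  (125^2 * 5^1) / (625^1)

125^2 = 5^6; 5^1 = 5^1; 625^1 = 5^4
Combine exponents: 5^3

5^3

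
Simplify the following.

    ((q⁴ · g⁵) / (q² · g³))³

g⁶*q⁶

Inside the bracket: q² · g²
Raise to the power 3: q⁶ · g⁶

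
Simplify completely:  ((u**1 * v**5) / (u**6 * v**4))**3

Inside the bracket: (u**-5) * v**1
Raise to the power 3: (u**-15) * v**3

v**3/u**15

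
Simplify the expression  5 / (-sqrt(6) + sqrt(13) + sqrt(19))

(-65*sqrt(6) + 30*sqrt(13) + 5*sqrt(1482))/156

Group as (sqrt(13) + sqrt(19)) - sqrt(6); multiply by (sqrt(13) + sqrt(19)) + sqrt(6), then rationalise the remaining surd.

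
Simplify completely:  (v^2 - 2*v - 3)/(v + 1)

Factor: v^2 - 2*v - 3 = (v - 3)*(v + 1)
Cancel the common factor (v + 1).

v - 3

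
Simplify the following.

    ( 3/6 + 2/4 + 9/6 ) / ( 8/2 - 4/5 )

25/32

Numerator: 3/6 + 2/4 + 9/6 = 5/2
Denominator: 8/2 - 4/5 = 16/5
Divide: (5/2) · (5/16) = 25/32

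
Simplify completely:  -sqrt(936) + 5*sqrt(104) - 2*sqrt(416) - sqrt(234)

sqrt(936) = 6*sqrt(26); 5*sqrt(104) = 10*sqrt(26); 2*sqrt(416) = 8*sqrt(26); sqrt(234) = 3*sqrt(26)
Combine: (-6 + 10 - 8 - 3)·sqrt(26) = -7*sqrt(26)

-7*sqrt(26)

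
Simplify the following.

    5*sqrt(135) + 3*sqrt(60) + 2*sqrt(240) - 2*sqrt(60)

25*sqrt(15)

5*sqrt(135) = 15*sqrt(15); 3*sqrt(60) = 6*sqrt(15); 2*sqrt(240) = 8*sqrt(15); 2*sqrt(60) = 4*sqrt(15)
Combine: (15 + 6 + 8 - 4)·sqrt(15) = 25*sqrt(15)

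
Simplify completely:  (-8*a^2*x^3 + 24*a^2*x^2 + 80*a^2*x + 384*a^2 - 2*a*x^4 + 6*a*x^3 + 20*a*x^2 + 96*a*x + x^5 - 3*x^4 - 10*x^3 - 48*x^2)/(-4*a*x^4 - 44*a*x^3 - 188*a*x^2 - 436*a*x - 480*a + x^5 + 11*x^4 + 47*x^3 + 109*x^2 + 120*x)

Factor: -8*a^2*x^3 + 24*a^2*x^2 + 80*a^2*x + 384*a^2 - 2*a*x^4 + 6*a*x^3 + 20*a*x^2 + 96*a*x + x^5 - 3*x^4 - 10*x^3 - 48*x^2 = (2*a + x)*(-4*a + x)*(x^2 + 3*x + 8)*(x - 6);  -4*a*x^4 - 44*a*x^3 - 188*a*x^2 - 436*a*x - 480*a + x^5 + 11*x^4 + 47*x^3 + 109*x^2 + 120*x = (-4*a + x)*(x^2 + 3*x + 8)*(x + 3)*(x + 5)
Cancel the common factors (x^2 + 3*x + 8), (-4*a + x).

(2*a*x - 12*a + x^2 - 6*x)/(x^2 + 8*x + 15)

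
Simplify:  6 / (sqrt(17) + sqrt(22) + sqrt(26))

(-24*sqrt(2431) + 78*sqrt(26) + 126*sqrt(22) + 186*sqrt(17))/1327

Group as (sqrt(17) + sqrt(26)) + sqrt(22); multiply by (sqrt(17) + sqrt(26)) - sqrt(22), then rationalise the remaining surd.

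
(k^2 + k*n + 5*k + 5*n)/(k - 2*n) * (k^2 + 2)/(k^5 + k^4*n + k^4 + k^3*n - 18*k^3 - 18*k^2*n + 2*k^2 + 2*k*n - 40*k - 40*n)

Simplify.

Factor: k^2 + k*n + 5*k + 5*n = (k + 5)*(k + n);  k^5 + k^4*n + k^4 + k^3*n - 18*k^3 - 18*k^2*n + 2*k^2 + 2*k*n - 40*k - 40*n = (k^2 + 2)*(k + n)*(k - 4)*(k + 5)
Cancel the common factors (k^2 + 2), (k + 5), (k + n).

1/(k^2 - 2*k*n - 4*k + 8*n)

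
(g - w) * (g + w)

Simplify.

Pair the conjugate factors: (g+w)(g-w) = g^2 - w^2.

g^2 - w^2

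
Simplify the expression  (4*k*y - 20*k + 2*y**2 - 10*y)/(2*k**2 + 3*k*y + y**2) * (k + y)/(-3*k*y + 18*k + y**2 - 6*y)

(2*y - 10)/(-3*k*y + 18*k + y**2 - 6*y)

Factor: 4*k*y - 20*k + 2*y**2 - 10*y = 2*(2*k + y)*(y - 5);  2*k**2 + 3*k*y + y**2 = (2*k + y)*(k + y);  -3*k*y + 18*k + y**2 - 6*y = (y - 6)*(-3*k + y)
Cancel the common factors (k + y), (2*k + y).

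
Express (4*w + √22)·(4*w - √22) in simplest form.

16*w² - 22

(4*w)^2 - (√22)^2 = 16*w² - 22.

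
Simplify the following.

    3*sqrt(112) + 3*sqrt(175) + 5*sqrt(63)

42*sqrt(7)

3*sqrt(112) = 12*sqrt(7); 3*sqrt(175) = 15*sqrt(7); 5*sqrt(63) = 15*sqrt(7)
Combine: (12 + 15 + 15)·sqrt(7) = 42*sqrt(7)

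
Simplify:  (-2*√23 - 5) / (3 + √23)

Multiply numerator and denominator by -√23 + 3.
Denominator becomes -14; numerator becomes -√23 + 31.

(-31 + √23)/14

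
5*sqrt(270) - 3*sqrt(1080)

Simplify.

-3*sqrt(30)

5*sqrt(270) = 15*sqrt(30); 3*sqrt(1080) = 18*sqrt(30)
Combine: (15 - 18)·sqrt(30) = -3*sqrt(30)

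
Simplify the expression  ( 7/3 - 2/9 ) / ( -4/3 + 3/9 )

-19/9

Numerator: 7/3 - 2/9 = 19/9
Denominator: -4/3 + 3/9 = -1
Divide: (19/9) · (-1) = -19/9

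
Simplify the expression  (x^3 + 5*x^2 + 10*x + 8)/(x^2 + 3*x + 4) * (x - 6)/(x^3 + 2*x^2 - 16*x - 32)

Factor: x^3 + 5*x^2 + 10*x + 8 = (x^2 + 3*x + 4)*(x + 2);  x^3 + 2*x^2 - 16*x - 32 = (x + 4)*(x - 4)*(x + 2)
Cancel the common factors (x^2 + 3*x + 4), (x + 2).

(x - 6)/(x^2 - 16)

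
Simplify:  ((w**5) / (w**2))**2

w**6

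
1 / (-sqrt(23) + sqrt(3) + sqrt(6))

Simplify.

Group as (sqrt(3) + sqrt(6)) - sqrt(23); multiply by (sqrt(3) + sqrt(6)) + sqrt(23), then rationalise the remaining surd.

(-7*sqrt(23) - 10*sqrt(6) - 13*sqrt(3) - 3*sqrt(46))/62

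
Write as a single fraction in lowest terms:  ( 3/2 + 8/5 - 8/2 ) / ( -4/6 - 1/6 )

Numerator: 3/2 + 8/5 - 8/2 = -9/10
Denominator: -4/6 - 1/6 = -5/6
Divide: (-9/10) · (-6/5) = 27/25

27/25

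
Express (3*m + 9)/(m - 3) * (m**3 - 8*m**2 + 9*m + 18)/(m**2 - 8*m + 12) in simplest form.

Factor: 3*m + 9 = 3*(m + 3);  m**3 - 8*m**2 + 9*m + 18 = (m + 1)*(m - 3)*(m - 6);  m**2 - 8*m + 12 = (m - 2)*(m - 6)
Cancel the common factors (m - 3), (m - 6).

(3*m**2 + 12*m + 9)/(m - 2)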